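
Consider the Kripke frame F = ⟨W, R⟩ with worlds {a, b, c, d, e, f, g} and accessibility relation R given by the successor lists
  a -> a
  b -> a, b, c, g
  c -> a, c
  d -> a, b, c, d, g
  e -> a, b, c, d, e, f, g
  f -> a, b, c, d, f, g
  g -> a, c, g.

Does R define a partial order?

Yes

Reflexive: yes — every world is R-related to itself.
Transitive: yes — every two-step R-path is closed by a direct edge.
Antisymmetric: yes — no distinct pair is related both ways.
So R is a partial order.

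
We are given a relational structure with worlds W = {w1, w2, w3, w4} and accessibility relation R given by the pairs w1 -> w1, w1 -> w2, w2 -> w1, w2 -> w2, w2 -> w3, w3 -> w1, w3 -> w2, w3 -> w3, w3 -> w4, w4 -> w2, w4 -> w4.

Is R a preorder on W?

No

Reflexive: yes — every world is R-related to itself.
Transitive: no — w1 R w2 and w2 R w3, but not w1 R w3.
So R is not a preorder.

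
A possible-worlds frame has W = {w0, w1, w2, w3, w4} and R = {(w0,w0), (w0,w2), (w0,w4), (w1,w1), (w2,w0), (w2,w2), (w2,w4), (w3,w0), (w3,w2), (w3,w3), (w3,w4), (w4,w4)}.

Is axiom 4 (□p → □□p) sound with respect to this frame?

By correspondence theory, 4 is valid on a frame iff R is transitive.
Transitive: yes — every two-step R-path is closed by a direct edge.

Yes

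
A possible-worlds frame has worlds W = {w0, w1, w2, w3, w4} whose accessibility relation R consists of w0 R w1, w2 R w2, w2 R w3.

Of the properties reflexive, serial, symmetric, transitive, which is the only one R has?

Reflexive: no — w0 is not related to itself.
Serial: no — w1 has no R-successor.
Symmetric: no — w0 R w1 but not w1 R w0.
Transitive: yes — every two-step R-path is closed by a direct edge.
Only transitive holds.

transitive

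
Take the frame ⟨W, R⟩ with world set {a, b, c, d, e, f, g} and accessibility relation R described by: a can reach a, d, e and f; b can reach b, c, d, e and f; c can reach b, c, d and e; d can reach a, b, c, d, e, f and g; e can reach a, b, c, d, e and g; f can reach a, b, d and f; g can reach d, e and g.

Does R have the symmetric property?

Yes

Symmetric: yes — every pair in R has its reverse in R.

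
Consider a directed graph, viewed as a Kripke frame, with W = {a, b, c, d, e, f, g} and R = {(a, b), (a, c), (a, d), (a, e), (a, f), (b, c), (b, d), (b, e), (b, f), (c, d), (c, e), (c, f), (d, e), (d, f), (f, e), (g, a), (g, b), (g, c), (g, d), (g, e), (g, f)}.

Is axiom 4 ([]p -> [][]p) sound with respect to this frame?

Yes

Axiom 4 corresponds to the accessibility relation being transitive.
Transitive: yes — every two-step R-path is closed by a direct edge.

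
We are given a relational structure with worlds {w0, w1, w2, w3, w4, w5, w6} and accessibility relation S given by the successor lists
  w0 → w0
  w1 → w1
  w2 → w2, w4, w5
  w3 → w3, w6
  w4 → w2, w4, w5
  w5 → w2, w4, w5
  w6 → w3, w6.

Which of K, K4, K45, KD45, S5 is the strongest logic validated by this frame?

S5

Transitive (axiom 4): yes — every two-step S-path is closed by a direct edge.
Euclidean (axiom 5): yes — any two successors of a common world are S-related.
Serial (axiom D): yes — every world has a successor (e.g. w0 S w0).
Reflexive (axiom T): yes — every world is S-related to itself.
So F validates K, K4, K45, KD45, S5. The strongest is S5.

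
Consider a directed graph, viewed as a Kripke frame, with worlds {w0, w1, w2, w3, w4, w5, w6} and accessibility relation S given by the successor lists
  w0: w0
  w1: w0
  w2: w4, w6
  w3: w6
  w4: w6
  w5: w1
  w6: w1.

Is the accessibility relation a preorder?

Reflexive: no — w1 is not related to itself.
Transitive: no — w2 S w6 and w6 S w1, but not w2 S w1.
So S is not a preorder.

No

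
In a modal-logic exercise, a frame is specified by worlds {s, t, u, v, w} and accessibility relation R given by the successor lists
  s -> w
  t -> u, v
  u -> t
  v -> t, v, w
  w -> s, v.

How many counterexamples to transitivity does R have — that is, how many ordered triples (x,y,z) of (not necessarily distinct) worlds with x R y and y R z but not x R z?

12

Enumerating: (s,w,s), (s,w,v), (t,u,t), (t,v,t), (t,v,w), (u,t,u), (u,t,v), (v,t,u), (v,w,s), (w,s,w), (w,v,t), (w,v,w).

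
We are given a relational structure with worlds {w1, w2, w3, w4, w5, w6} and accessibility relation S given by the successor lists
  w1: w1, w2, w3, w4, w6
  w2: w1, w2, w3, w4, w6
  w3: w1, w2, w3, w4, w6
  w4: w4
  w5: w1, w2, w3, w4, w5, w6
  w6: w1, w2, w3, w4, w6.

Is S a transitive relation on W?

Transitive: yes — every two-step S-path is closed by a direct edge.

Yes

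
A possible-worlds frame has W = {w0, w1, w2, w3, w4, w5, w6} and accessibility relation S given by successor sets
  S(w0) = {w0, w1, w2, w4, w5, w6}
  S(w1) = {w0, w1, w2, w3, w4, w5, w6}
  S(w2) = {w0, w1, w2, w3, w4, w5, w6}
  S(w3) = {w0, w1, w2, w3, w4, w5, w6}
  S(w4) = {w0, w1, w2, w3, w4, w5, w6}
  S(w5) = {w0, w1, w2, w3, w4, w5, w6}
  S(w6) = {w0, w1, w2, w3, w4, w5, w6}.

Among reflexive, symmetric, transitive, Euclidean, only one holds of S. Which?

reflexive

Reflexive: yes — every world is S-related to itself.
Symmetric: no — w3 S w0 but not w0 S w3.
Transitive: no — w0 S w1 and w1 S w3, but not w0 S w3.
Euclidean: no — w1 S w0 and w1 S w3, but not w0 S w3.
Only reflexive holds.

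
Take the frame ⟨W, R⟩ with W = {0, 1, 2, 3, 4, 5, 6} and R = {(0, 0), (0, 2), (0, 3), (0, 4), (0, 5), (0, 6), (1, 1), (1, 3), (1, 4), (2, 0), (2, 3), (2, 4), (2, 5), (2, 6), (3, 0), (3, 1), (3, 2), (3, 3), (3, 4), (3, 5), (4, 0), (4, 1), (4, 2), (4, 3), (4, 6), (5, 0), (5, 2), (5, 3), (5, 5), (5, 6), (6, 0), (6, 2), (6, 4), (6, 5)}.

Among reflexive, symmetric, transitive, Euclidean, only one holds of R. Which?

symmetric

Reflexive: no — 2 is not related to itself.
Symmetric: yes — every pair in R has its reverse in R.
Transitive: no — 0 R 3 and 3 R 1, but not 0 R 1.
Euclidean: no — 0 R 3 and 0 R 6, but not 3 R 6.
Only symmetric holds.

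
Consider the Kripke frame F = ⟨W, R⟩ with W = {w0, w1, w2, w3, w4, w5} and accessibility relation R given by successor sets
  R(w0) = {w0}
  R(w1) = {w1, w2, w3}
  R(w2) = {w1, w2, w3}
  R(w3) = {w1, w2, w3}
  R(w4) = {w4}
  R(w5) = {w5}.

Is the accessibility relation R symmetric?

Yes

Symmetric: yes — every pair in R has its reverse in R.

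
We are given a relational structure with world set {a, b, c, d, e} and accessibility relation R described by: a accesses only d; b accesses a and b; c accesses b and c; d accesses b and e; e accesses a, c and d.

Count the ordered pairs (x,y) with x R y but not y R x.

Enumerating: (a,d), (b,a), (c,b), (d,b), (e,a), (e,c).

6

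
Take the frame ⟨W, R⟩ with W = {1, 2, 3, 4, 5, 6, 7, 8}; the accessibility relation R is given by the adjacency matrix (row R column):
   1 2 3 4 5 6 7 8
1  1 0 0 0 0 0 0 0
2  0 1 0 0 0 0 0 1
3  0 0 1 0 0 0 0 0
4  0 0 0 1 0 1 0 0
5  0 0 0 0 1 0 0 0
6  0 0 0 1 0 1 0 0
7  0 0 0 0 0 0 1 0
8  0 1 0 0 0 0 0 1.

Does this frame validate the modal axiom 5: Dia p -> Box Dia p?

By correspondence theory, 5 is valid on a frame iff R is Euclidean.
Euclidean: yes — any two successors of a common world are R-related.

Yes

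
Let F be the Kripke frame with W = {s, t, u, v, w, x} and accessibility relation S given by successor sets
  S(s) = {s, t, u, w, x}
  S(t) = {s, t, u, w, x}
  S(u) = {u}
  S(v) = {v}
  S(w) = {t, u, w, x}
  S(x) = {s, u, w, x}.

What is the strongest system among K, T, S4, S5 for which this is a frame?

Reflexive (axiom T): yes — every world is S-related to itself.
Transitive (axiom 4): no — w S t and t S s, but not w S s.
Euclidean (axiom 5): no — s S u and s S t, but not u S t.
So F validates K, T; S4 would additionally require S to be transitive. The strongest is T.

T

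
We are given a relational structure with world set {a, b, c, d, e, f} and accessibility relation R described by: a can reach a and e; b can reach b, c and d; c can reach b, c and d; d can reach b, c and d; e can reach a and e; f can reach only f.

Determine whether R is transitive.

Transitive: yes — every two-step R-path is closed by a direct edge.

Yes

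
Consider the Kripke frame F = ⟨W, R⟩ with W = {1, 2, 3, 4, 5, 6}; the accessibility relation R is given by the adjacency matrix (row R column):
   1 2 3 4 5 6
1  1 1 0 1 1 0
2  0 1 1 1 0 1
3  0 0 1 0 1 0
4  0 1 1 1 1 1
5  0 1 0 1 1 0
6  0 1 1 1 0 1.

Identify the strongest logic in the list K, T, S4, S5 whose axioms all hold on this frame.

Reflexive (axiom T): yes — every world is R-related to itself.
Transitive (axiom 4): no — 1 R 2 and 2 R 3, but not 1 R 3.
Euclidean (axiom 5): no — 1 R 2 and 1 R 5, but not 2 R 5.
So F validates K, T; S4 would additionally require R to be transitive. The strongest is T.

T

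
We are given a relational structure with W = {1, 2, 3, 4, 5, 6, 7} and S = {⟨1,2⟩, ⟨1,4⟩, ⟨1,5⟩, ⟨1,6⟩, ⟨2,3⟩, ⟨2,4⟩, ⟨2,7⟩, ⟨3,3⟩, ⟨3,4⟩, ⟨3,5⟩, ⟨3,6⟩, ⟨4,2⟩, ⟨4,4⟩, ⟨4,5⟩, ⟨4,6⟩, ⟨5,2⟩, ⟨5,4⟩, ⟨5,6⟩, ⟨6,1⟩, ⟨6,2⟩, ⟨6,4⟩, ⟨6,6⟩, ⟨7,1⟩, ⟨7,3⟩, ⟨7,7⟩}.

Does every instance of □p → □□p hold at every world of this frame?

The schema 4 characterises exactly the transitive frames.
Transitive: no — 1 S 2 and 2 S 3, but not 1 S 3.

No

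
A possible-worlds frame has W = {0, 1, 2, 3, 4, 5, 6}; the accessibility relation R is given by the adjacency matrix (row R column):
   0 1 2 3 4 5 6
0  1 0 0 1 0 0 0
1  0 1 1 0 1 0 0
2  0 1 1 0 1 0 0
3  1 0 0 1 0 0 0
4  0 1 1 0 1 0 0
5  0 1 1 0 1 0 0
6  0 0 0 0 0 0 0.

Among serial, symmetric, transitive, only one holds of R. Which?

Serial: no — 6 has no R-successor.
Symmetric: no — 5 R 1 but not 1 R 5.
Transitive: yes — every two-step R-path is closed by a direct edge.
Only transitive holds.

transitive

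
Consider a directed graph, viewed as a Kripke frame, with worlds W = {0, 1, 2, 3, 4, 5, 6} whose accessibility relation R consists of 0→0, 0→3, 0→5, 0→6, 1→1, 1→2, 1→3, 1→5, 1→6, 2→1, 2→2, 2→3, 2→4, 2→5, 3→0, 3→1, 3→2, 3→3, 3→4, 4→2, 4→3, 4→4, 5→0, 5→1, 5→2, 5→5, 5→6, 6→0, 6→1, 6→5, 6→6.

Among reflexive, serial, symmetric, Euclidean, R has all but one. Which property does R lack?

Euclidean

Reflexive: yes — every world is R-related to itself.
Serial: yes — every world has a successor (e.g. 0 R 0).
Symmetric: yes — every pair in R has its reverse in R.
Euclidean: no — 0 R 3 and 0 R 5, but not 3 R 5.
Only Euclidean fails.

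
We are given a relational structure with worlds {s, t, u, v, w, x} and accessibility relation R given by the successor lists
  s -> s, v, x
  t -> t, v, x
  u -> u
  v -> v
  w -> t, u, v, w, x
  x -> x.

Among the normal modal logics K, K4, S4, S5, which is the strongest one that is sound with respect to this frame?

S4

Transitive (axiom 4): yes — every two-step R-path is closed by a direct edge.
Reflexive (axiom T): yes — every world is R-related to itself.
Euclidean (axiom 5): no — s R v and s R x, but not v R x.
So F validates K, K4, S4; S5 would additionally require R to be Euclidean. The strongest is S4.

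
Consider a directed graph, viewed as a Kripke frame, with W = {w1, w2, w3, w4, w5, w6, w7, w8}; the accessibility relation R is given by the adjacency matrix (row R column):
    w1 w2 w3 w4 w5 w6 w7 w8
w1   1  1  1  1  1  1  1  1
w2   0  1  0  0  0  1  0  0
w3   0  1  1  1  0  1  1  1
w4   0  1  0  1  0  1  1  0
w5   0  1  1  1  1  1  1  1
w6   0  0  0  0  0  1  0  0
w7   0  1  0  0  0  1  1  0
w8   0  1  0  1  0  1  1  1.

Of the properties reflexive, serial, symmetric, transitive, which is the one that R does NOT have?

Reflexive: yes — every world is R-related to itself.
Serial: yes — every world has a successor (e.g. w1 R w1).
Symmetric: no — w1 R w2 but not w2 R w1.
Transitive: yes — every two-step R-path is closed by a direct edge.
Only symmetric fails.

symmetric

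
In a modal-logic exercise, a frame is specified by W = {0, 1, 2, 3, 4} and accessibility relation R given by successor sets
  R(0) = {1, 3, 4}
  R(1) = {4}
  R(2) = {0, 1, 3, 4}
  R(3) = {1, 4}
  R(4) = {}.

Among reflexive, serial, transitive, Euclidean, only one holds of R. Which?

Reflexive: no — 0 is not related to itself.
Serial: no — 4 has no R-successor.
Transitive: yes — every two-step R-path is closed by a direct edge.
Euclidean: no — 0 R 1 and 0 R 3, but not 1 R 3.
Only transitive holds.

transitive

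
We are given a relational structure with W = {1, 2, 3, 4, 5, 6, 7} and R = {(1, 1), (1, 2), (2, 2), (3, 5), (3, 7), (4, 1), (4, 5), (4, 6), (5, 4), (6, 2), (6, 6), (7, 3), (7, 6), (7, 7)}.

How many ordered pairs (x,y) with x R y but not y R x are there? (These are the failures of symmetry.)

6

Enumerating: (1,2), (3,5), (4,1), (4,6), (6,2), (7,6).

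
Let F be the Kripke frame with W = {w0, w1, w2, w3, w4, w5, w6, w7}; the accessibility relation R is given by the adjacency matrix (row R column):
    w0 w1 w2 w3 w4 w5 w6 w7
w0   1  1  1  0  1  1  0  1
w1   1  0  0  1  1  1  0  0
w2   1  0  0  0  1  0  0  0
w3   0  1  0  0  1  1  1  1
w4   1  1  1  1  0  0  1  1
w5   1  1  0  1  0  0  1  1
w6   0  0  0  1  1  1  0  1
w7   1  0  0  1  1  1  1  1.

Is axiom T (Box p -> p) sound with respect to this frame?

By correspondence theory, T is valid on a frame iff R is reflexive.
Reflexive: no — w1 is not related to itself.

No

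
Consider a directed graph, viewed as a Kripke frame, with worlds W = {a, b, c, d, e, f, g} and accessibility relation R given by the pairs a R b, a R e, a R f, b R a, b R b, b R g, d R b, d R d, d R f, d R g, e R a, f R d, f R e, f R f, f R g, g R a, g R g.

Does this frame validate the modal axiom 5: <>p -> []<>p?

Axiom 5 corresponds to the accessibility relation being Euclidean.
Euclidean: no — a R b and a R e, but not b R e.

No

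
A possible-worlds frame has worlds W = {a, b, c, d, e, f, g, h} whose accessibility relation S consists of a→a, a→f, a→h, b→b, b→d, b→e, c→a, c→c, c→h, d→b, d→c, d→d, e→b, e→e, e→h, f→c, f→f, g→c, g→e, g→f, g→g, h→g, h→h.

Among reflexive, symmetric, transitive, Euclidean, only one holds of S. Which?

reflexive

Reflexive: yes — every world is S-related to itself.
Symmetric: no — a S f but not f S a.
Transitive: no — a S f and f S c, but not a S c.
Euclidean: no — a S f and a S h, but not f S h.
Only reflexive holds.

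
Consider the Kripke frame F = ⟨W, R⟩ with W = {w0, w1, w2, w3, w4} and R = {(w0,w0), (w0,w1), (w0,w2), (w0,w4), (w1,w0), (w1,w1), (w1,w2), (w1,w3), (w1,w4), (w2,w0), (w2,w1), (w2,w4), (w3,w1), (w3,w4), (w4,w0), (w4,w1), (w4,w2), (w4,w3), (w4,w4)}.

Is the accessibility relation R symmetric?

Yes

Symmetric: yes — every pair in R has its reverse in R.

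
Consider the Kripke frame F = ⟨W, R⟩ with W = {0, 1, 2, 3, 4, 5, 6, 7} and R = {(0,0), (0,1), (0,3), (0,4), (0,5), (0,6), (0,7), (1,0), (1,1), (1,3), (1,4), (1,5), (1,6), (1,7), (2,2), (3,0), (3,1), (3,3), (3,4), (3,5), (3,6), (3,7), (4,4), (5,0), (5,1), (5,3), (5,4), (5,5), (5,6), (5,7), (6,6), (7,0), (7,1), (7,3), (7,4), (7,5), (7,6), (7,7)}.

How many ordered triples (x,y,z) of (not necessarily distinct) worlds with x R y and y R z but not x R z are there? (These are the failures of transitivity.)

0

R is transitive; there are no such tuples.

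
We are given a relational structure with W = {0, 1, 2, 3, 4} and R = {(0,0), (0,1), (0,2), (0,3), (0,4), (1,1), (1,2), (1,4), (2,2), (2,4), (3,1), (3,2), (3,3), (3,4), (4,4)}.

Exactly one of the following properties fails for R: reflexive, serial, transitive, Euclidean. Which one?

Euclidean

Reflexive: yes — every world is R-related to itself.
Serial: yes — every world has a successor (e.g. 0 R 0).
Transitive: yes — every two-step R-path is closed by a direct edge.
Euclidean: no — 0 R 1 and 0 R 3, but not 1 R 3.
Only Euclidean fails.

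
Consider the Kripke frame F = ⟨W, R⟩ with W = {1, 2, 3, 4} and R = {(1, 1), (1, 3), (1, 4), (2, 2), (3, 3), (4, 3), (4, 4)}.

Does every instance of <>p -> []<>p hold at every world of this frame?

The schema 5 characterises exactly the Euclidean frames.
Euclidean: no — 1 R 3 and 1 R 4, but not 3 R 4.

No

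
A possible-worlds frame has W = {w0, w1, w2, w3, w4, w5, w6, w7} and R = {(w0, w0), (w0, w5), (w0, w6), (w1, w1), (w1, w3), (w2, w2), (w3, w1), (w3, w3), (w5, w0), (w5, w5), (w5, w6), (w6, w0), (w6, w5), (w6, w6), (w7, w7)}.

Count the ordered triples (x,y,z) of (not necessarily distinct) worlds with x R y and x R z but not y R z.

R is Euclidean; there are no such tuples.

0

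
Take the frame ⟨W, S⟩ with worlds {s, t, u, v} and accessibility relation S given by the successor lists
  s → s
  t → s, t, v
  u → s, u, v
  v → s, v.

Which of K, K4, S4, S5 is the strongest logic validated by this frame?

Transitive (axiom 4): yes — every two-step S-path is closed by a direct edge.
Reflexive (axiom T): yes — every world is S-related to itself.
Euclidean (axiom 5): no — t S s and t S v, but not s S v.
So F validates K, K4, S4; S5 would additionally require S to be Euclidean. The strongest is S4.

S4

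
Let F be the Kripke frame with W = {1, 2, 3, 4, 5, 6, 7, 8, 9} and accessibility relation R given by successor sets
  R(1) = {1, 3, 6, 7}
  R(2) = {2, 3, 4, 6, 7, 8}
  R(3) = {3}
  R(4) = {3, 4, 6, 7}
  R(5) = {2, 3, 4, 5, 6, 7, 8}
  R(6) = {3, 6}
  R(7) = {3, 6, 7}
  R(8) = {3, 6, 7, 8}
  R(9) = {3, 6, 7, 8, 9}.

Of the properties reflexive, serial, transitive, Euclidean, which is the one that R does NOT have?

Reflexive: yes — every world is R-related to itself.
Serial: yes — every world has a successor (e.g. 1 R 1).
Transitive: yes — every two-step R-path is closed by a direct edge.
Euclidean: no — 1 R 3 and 1 R 6, but not 3 R 6.
Only Euclidean fails.

Euclidean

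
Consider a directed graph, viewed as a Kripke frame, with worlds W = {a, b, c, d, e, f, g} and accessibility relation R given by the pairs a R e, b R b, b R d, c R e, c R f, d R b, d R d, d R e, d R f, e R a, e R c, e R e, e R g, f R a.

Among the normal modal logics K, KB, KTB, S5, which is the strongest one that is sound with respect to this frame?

Symmetric (axiom B): no — c R f but not f R c.
Reflexive (axiom T): no — a is not related to itself.
Euclidean (axiom 5): no — c R e and c R f, but not e R f.
So F validates K; KB would additionally require R to be symmetric. The strongest is K.

K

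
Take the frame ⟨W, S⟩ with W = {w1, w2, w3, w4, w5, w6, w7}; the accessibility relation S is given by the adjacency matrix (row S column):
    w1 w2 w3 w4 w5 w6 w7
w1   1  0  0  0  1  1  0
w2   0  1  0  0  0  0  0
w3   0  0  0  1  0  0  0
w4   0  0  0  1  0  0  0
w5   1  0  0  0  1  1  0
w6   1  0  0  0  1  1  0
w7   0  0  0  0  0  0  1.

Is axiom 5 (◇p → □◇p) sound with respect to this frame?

Axiom 5 corresponds to the accessibility relation being Euclidean.
Euclidean: yes — any two successors of a common world are S-related.

Yes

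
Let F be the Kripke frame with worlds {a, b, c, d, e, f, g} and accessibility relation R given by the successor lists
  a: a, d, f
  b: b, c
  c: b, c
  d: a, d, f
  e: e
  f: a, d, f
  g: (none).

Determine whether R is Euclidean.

Euclidean: yes — any two successors of a common world are R-related.

Yes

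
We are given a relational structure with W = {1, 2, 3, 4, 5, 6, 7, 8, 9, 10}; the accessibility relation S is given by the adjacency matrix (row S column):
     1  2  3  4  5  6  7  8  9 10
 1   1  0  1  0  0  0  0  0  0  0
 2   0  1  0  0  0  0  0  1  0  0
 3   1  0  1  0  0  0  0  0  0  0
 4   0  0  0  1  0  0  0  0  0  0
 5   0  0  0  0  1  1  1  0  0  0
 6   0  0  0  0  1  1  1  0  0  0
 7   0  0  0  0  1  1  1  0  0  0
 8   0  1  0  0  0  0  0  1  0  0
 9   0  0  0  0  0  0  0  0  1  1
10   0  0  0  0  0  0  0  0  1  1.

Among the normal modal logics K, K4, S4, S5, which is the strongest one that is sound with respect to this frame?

S5

Transitive (axiom 4): yes — every two-step S-path is closed by a direct edge.
Reflexive (axiom T): yes — every world is S-related to itself.
Euclidean (axiom 5): yes — any two successors of a common world are S-related.
So F validates K, K4, S4, S5. The strongest is S5.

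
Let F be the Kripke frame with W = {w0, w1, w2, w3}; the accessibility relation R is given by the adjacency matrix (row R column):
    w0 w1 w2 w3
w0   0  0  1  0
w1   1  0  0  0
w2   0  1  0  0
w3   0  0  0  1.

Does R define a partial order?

No

Reflexive: no — w0 is not related to itself.
Transitive: no — w0 R w2 and w2 R w1, but not w0 R w1.
Antisymmetric: yes — no distinct pair is related both ways.
So R is not a partial order.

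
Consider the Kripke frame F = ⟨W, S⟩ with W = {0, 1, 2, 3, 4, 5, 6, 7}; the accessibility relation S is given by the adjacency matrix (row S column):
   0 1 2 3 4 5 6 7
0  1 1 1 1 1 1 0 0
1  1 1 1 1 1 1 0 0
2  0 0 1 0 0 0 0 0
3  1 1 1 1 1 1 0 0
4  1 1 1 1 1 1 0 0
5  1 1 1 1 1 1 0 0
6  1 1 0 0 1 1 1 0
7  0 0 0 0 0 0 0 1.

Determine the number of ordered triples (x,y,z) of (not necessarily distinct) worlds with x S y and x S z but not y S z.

Enumerating: (0,2,0), (0,2,1), (0,2,3), (0,2,4), (0,2,5), (1,2,0), (1,2,1), (1,2,3), (1,2,4), (1,2,5), (3,2,0), (3,2,1), … and 17 more.
Total: 29.

29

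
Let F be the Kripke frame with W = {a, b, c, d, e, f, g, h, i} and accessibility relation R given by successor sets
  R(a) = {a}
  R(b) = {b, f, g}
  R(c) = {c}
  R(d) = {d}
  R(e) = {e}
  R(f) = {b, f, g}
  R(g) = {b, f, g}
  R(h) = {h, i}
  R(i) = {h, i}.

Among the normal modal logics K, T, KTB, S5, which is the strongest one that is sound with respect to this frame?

Reflexive (axiom T): yes — every world is R-related to itself.
Symmetric (axiom B): yes — every pair in R has its reverse in R.
Euclidean (axiom 5): yes — any two successors of a common world are R-related.
So F validates K, T, KTB, S5. The strongest is S5.

S5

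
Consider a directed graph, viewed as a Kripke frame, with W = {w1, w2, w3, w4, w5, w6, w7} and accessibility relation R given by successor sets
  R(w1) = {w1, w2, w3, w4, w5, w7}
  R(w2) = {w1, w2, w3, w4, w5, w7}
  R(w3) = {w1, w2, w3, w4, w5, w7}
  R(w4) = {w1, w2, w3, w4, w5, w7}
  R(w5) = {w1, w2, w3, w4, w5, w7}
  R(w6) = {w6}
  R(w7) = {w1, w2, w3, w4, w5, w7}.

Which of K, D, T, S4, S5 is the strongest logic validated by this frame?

S5

Serial (axiom D): yes — every world has a successor (e.g. w1 R w1).
Reflexive (axiom T): yes — every world is R-related to itself.
Transitive (axiom 4): yes — every two-step R-path is closed by a direct edge.
Euclidean (axiom 5): yes — any two successors of a common world are R-related.
So F validates K, D, T, S4, S5. The strongest is S5.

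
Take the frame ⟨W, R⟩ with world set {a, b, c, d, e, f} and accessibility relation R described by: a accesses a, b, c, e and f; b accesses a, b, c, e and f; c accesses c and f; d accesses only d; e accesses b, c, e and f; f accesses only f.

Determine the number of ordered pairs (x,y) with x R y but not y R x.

8

Enumerating: (a,c), (a,e), (a,f), (b,c), (b,f), (c,f), (e,c), (e,f).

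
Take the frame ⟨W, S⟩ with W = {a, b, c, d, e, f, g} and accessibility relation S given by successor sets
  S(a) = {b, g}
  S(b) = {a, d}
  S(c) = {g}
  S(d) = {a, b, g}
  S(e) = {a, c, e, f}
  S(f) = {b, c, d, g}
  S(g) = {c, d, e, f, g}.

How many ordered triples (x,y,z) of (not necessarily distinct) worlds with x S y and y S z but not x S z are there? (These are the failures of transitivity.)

Enumerating: (a,b,a), (a,b,d), (a,g,c), (a,g,d), (a,g,e), (a,g,f), (b,a,b), (b,a,g), (b,d,b), (b,d,g), (c,g,c), (c,g,d), … and 21 more.
Total: 33.

33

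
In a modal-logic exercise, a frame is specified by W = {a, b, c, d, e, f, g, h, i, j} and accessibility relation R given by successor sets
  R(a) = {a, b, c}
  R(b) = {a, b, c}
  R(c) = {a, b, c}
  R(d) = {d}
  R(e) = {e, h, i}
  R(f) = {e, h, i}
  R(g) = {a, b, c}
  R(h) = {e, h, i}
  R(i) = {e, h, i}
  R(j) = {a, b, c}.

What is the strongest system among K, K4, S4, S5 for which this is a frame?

Transitive (axiom 4): yes — every two-step R-path is closed by a direct edge.
Reflexive (axiom T): no — f is not related to itself.
Euclidean (axiom 5): yes — any two successors of a common world are R-related.
So F validates K, K4; S4 would additionally require R to be reflexive. The strongest is K4.

K4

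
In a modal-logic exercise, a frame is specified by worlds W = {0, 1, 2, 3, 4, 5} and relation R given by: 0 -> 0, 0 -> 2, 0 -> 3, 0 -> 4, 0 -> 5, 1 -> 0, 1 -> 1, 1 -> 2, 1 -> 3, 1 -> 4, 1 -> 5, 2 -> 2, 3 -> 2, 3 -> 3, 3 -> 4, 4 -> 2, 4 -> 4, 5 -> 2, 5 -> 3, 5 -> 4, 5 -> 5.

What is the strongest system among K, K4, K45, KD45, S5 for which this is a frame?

Transitive (axiom 4): yes — every two-step R-path is closed by a direct edge.
Euclidean (axiom 5): no — 0 R 2 and 0 R 3, but not 2 R 3.
Serial (axiom D): yes — every world has a successor (e.g. 0 R 0).
Reflexive (axiom T): yes — every world is R-related to itself.
So F validates K, K4; K45 would additionally require R to be Euclidean. The strongest is K4.

K4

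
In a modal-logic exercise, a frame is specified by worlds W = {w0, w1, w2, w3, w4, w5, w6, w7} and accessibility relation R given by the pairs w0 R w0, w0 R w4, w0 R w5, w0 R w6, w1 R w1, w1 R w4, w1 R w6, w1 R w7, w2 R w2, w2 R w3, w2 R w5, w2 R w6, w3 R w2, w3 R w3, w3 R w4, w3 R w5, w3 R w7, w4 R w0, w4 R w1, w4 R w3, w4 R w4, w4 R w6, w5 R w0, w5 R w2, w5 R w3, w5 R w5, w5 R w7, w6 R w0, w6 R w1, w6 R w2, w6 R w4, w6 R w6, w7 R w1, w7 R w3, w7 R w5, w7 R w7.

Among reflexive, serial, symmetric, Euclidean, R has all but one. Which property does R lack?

Euclidean

Reflexive: yes — every world is R-related to itself.
Serial: yes — every world has a successor (e.g. w0 R w0).
Symmetric: yes — every pair in R has its reverse in R.
Euclidean: no — w0 R w4 and w0 R w5, but not w4 R w5.
Only Euclidean fails.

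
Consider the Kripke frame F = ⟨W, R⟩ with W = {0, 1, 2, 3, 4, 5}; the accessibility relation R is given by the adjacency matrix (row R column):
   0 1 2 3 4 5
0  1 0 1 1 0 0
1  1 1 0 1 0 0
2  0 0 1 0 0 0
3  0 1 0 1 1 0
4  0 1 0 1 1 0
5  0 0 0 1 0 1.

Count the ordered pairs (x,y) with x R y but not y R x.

5

Enumerating: (0,2), (0,3), (1,0), (4,1), (5,3).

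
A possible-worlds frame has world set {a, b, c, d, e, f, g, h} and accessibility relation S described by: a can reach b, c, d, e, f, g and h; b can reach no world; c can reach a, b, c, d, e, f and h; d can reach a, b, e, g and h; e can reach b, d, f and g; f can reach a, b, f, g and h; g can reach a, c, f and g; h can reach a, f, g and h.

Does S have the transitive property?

Transitive: no — c S a and a S g, but not c S g.

No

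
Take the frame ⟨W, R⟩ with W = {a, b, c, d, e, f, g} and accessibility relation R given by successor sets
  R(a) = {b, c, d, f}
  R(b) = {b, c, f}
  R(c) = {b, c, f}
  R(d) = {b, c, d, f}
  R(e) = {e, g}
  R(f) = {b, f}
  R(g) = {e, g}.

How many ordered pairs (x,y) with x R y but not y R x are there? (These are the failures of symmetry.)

8

Enumerating: (a,b), (a,c), (a,d), (a,f), (c,f), (d,b), (d,c), (d,f).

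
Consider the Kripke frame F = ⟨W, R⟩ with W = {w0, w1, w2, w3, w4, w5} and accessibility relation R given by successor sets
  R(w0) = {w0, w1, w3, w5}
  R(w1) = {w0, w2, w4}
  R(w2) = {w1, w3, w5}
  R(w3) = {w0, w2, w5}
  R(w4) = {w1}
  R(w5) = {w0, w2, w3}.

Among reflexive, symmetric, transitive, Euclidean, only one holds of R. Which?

symmetric

Reflexive: no — w1 is not related to itself.
Symmetric: yes — every pair in R has its reverse in R.
Transitive: no — w0 R w1 and w1 R w2, but not w0 R w2.
Euclidean: no — w0 R w1 and w0 R w3, but not w1 R w3.
Only symmetric holds.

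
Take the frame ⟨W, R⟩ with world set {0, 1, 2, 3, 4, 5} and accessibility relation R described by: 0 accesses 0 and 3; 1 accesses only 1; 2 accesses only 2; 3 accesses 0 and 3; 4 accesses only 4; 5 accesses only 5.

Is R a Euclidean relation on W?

Euclidean: yes — any two successors of a common world are R-related.

Yes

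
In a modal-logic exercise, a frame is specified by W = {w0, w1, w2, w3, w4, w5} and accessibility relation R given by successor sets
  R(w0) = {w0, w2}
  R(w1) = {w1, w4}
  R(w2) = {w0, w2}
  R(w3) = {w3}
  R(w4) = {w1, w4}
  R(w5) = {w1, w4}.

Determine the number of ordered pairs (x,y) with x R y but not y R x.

Enumerating: (w5,w1), (w5,w4).

2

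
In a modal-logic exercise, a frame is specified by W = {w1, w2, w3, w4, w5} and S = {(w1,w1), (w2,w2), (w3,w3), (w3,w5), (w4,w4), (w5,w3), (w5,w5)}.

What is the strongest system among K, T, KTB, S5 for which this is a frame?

Reflexive (axiom T): yes — every world is S-related to itself.
Symmetric (axiom B): yes — every pair in S has its reverse in S.
Euclidean (axiom 5): yes — any two successors of a common world are S-related.
So F validates K, T, KTB, S5. The strongest is S5.

S5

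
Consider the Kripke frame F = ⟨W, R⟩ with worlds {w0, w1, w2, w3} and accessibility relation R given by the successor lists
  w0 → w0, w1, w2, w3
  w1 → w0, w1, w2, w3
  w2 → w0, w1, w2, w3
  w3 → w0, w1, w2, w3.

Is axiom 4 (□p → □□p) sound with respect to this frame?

Yes

By correspondence theory, 4 is valid on a frame iff R is transitive.
Transitive: yes — every two-step R-path is closed by a direct edge.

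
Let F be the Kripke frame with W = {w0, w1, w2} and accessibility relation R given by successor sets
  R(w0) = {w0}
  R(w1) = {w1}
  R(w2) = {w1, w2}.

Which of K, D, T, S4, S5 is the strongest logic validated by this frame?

Serial (axiom D): yes — every world has a successor (e.g. w0 R w0).
Reflexive (axiom T): yes — every world is R-related to itself.
Transitive (axiom 4): yes — every two-step R-path is closed by a direct edge.
Euclidean (axiom 5): no — w2 R w1 and w2 R w2, but not w1 R w2.
So F validates K, D, T, S4; S5 would additionally require R to be Euclidean. The strongest is S4.

S4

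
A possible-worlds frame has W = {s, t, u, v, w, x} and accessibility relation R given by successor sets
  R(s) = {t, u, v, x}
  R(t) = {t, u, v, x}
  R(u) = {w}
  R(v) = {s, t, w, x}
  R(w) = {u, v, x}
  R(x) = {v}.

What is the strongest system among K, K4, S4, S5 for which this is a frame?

Transitive (axiom 4): no — s R u and u R w, but not s R w.
Reflexive (axiom T): no — s is not related to itself.
Euclidean (axiom 5): no — s R u and s R t, but not u R t.
So F validates K; K4 would additionally require R to be transitive. The strongest is K.

K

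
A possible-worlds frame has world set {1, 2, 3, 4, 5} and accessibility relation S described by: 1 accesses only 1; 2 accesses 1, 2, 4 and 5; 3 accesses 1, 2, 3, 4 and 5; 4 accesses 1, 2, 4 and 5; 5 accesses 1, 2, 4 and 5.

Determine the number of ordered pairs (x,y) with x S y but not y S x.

7

Enumerating: (2,1), (3,1), (3,2), (3,4), (3,5), (4,1), (5,1).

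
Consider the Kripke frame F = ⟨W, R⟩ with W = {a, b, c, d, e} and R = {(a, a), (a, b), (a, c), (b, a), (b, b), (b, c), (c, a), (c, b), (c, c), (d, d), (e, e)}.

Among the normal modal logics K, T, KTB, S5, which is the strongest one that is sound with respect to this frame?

Reflexive (axiom T): yes — every world is R-related to itself.
Symmetric (axiom B): yes — every pair in R has its reverse in R.
Euclidean (axiom 5): yes — any two successors of a common world are R-related.
So F validates K, T, KTB, S5. The strongest is S5.

S5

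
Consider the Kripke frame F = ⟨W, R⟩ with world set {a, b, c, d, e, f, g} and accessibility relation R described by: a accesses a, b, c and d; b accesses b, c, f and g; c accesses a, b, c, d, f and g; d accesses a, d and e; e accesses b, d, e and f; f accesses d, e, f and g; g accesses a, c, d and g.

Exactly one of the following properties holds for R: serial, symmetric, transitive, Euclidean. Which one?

serial

Serial: yes — every world has a successor (e.g. a R a).
Symmetric: no — a R b but not b R a.
Transitive: no — a R b and b R f, but not a R f.
Euclidean: no — a R b and a R d, but not b R d.
Only serial holds.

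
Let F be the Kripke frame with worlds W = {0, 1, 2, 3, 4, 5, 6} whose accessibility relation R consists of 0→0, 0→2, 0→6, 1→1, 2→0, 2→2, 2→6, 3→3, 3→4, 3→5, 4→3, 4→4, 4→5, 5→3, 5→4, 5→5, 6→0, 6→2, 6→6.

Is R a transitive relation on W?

Transitive: yes — every two-step R-path is closed by a direct edge.

Yes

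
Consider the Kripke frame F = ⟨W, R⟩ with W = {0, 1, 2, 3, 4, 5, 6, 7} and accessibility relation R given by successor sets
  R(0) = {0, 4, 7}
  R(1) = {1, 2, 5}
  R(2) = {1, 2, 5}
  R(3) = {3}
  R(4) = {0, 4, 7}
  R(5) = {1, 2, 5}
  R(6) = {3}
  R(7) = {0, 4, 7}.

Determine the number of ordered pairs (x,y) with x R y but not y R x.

Enumerating: (6,3).

1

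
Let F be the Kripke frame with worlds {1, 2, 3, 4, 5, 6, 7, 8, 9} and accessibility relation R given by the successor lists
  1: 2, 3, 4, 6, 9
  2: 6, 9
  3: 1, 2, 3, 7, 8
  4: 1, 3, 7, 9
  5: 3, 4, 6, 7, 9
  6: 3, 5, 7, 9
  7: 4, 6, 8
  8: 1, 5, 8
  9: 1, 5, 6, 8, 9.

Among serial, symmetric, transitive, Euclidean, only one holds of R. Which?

serial

Serial: yes — every world has a successor (e.g. 1 R 2).
Symmetric: no — 1 R 2 but not 2 R 1.
Transitive: no — 1 R 3 and 3 R 7, but not 1 R 7.
Euclidean: no — 1 R 2 and 1 R 3, but not 2 R 3.
Only serial holds.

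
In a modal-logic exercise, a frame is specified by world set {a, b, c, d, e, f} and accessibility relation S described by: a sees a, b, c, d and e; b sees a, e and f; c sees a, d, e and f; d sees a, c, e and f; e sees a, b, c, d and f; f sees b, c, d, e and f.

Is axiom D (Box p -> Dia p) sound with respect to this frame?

The schema D characterises exactly the serial frames.
Serial: yes — every world has a successor (e.g. a S a).

Yes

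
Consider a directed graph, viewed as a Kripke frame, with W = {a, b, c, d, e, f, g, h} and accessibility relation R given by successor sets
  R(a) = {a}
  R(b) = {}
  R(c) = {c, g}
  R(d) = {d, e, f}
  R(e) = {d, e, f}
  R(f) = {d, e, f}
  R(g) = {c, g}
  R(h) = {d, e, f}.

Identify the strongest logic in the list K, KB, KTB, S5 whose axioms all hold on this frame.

Symmetric (axiom B): no — h R d but not d R h.
Reflexive (axiom T): no — b is not related to itself.
Euclidean (axiom 5): yes — any two successors of a common world are R-related.
So F validates K; KB would additionally require R to be symmetric. The strongest is K.

K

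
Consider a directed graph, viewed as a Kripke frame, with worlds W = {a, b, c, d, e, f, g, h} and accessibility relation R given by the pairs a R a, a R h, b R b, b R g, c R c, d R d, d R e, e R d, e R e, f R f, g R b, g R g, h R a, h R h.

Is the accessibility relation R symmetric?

Yes

Symmetric: yes — every pair in R has its reverse in R.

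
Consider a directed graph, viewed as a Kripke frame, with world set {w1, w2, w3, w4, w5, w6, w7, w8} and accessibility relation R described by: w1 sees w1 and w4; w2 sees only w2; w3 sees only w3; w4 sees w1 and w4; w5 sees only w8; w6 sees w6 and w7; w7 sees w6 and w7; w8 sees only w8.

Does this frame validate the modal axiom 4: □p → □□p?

Yes

The schema 4 characterises exactly the transitive frames.
Transitive: yes — every two-step R-path is closed by a direct edge.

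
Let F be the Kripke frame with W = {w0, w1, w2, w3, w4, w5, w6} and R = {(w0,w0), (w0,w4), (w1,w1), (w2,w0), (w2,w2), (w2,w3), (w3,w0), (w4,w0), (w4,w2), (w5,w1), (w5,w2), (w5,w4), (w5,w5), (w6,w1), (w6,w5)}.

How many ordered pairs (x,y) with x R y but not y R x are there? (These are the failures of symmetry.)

Enumerating: (w2,w0), (w2,w3), (w3,w0), (w4,w2), (w5,w1), (w5,w2), (w5,w4), (w6,w1), (w6,w5).

9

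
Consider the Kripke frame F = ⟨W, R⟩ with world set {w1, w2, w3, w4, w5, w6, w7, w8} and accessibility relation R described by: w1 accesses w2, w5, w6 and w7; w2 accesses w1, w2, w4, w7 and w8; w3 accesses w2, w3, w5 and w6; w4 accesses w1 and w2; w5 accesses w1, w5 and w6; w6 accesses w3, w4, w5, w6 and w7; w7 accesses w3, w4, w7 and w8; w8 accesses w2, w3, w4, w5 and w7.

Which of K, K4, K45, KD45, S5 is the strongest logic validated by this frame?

K

Transitive (axiom 4): no — w1 R w2 and w2 R w4, but not w1 R w4.
Euclidean (axiom 5): no — w1 R w2 and w1 R w5, but not w2 R w5.
Serial (axiom D): yes — every world has a successor (e.g. w1 R w2).
Reflexive (axiom T): no — w1 is not related to itself.
So F validates K; K4 would additionally require R to be transitive. The strongest is K.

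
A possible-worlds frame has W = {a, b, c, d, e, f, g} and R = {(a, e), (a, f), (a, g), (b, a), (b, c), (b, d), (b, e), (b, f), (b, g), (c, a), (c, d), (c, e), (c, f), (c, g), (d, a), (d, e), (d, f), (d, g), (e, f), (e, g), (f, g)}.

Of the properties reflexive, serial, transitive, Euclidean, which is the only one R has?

Reflexive: no — a is not related to itself.
Serial: no — g has no R-successor.
Transitive: yes — every two-step R-path is closed by a direct edge.
Euclidean: no — a R f and a R e, but not f R e.
Only transitive holds.

transitive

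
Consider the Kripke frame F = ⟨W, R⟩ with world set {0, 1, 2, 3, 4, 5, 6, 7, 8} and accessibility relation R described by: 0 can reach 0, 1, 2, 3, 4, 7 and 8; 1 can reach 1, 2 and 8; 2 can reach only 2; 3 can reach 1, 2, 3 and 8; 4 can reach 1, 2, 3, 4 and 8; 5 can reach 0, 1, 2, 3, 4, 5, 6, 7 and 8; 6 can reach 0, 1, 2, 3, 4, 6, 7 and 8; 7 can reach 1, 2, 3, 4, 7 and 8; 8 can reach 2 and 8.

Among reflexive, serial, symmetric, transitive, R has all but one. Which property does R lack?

symmetric

Reflexive: yes — every world is R-related to itself.
Serial: yes — every world has a successor (e.g. 0 R 0).
Symmetric: no — 0 R 1 but not 1 R 0.
Transitive: yes — every two-step R-path is closed by a direct edge.
Only symmetric fails.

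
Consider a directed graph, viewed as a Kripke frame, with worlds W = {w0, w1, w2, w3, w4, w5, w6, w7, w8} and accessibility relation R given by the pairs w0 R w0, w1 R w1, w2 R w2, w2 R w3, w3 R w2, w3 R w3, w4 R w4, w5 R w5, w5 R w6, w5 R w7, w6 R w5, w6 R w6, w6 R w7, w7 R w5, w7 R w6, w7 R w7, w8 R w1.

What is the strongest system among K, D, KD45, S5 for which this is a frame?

KD45

Serial (axiom D): yes — every world has a successor (e.g. w0 R w0).
Euclidean (axiom 5): yes — any two successors of a common world are R-related.
Transitive (axiom 4): yes — every two-step R-path is closed by a direct edge.
Reflexive (axiom T): no — w8 is not related to itself.
So F validates K, D, KD45; S5 would additionally require R to be reflexive. The strongest is KD45.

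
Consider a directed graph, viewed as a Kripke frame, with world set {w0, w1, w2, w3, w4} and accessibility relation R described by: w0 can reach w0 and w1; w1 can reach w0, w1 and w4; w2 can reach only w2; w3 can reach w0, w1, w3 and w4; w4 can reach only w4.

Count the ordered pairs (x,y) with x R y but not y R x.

4

Enumerating: (w1,w4), (w3,w0), (w3,w1), (w3,w4).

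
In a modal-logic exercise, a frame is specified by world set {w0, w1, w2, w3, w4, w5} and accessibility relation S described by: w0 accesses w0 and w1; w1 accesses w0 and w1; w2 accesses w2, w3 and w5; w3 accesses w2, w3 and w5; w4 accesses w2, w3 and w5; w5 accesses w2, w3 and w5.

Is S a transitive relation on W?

Transitive: yes — every two-step S-path is closed by a direct edge.

Yes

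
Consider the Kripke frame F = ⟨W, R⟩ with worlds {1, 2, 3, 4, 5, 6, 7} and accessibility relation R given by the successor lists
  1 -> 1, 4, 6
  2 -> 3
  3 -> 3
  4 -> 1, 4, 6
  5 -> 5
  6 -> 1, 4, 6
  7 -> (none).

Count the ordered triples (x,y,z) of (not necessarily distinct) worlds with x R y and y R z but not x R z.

0

R is transitive; there are no such tuples.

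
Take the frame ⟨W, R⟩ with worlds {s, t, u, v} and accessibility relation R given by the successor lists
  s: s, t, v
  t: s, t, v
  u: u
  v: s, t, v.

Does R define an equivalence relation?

Yes

Reflexive: yes — every world is R-related to itself.
Symmetric: yes — every pair in R has its reverse in R.
Transitive: yes — every two-step R-path is closed by a direct edge.
So R is an equivalence relation.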